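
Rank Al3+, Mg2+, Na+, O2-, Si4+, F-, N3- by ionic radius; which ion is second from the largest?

These species are isoelectronic with 10 electrons. The only difference is the number of protons: Si4+ (Z=14), Al3+ (Z=13), Mg2+ (Z=12), Na+ (Z=11), F- (Z=9), O2- (Z=8), N3- (Z=7). The strongest nuclear pull (Si4+) gives the smallest ion.
That gives Si4+ < Al3+ < Mg2+ < Na+ < F- < O2- < N3-. From the largest end, number 2 is O2-.

O2-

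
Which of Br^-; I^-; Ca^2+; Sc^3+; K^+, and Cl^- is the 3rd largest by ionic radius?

First list Z and electron count for each: Sc^3+ (Z=21, 18 e⁻), Ca^2+ (Z=20, 18 e⁻), K^+ (Z=19, 18 e⁻), Cl^- (Z=17, 18 e⁻), Br^- (Z=35, 36 e⁻), I^- (Z=53, 54 e⁻). Sc^3+ < Ca^2+ (both 18 e⁻, Z=21>20); Ca^2+ < K^+ (isoelectronic, higher Z=20 is smaller); K^+ < Cl^- (isoelectronic, higher Z=19 is smaller); Cl^- < Br^- (same group, period 3 vs 4); Br^- < I^- (same group, period 4 vs 5).
Full ascending order: Sc^3+ < Ca^2+ < K^+ < Cl^- < Br^- < I^-. Counting from the largest, position 3 is Cl^-.

Cl^-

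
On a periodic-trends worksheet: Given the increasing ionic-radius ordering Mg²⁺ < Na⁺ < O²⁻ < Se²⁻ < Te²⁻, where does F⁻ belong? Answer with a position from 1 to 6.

3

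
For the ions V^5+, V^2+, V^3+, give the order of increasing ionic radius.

Same element, different charge: the more highly charged cation has fewer electrons and a greater effective nuclear charge per electron, making V^5+ the smallest.

V^5+ < V^3+ < V^2+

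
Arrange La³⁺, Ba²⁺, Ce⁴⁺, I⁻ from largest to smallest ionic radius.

I⁻ > Ba²⁺ > La³⁺ > Ce⁴⁺

Each ion has 54 electrons. The ranking follows nuclear charge in reverse — greater Z gives a smaller radius. Ce⁴⁺ (Z=58), La³⁺ (Z=57), Ba²⁺ (Z=56), I⁻ (Z=53).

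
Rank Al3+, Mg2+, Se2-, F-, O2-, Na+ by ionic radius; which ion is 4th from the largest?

Al3+: 10 e⁻, Z=13, Mg2+: 10 e⁻, Z=12, Na+: 10 e⁻, Z=11, F-: 10 e⁻, Z=9, O2-: 10 e⁻, Z=8, Se2-: 36 e⁻, Z=34. Al3+ < Mg2+ (both 10 e⁻, Z=13>12); Mg2+ < Na+ (both 10 e⁻, Z=12>11); Na+ < F- (isoelectronic, higher Z=11 is smaller); F- < O2- (isoelectronic, higher Z=9 is smaller); O2- < Se2- (same group, period 2 vs 4).
That gives Al3+ < Mg2+ < Na+ < F- < O2- < Se2-. From the largest end, number 4 is Na+.

Na+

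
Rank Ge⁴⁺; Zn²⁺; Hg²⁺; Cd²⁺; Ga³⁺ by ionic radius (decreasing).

Ge⁴⁺ (Z=32, 28 e⁻), Ga³⁺ (Z=31, 28 e⁻), Zn²⁺ (Z=30, 28 e⁻), Cd²⁺ (Z=48, 46 e⁻), Hg²⁺ (Z=80, 78 e⁻). Ge⁴⁺ < Ga³⁺ (both 28 e⁻, Z=32>31); Ga³⁺ < Zn²⁺ (isoelectronic, higher Z=31 is smaller); Zn²⁺ < Cd²⁺ (same group, 1 shell fewer); Cd²⁺ < Hg²⁺ (same group, period 5 vs 6).

Hg²⁺ > Cd²⁺ > Zn²⁺ > Ga³⁺ > Ge⁴⁺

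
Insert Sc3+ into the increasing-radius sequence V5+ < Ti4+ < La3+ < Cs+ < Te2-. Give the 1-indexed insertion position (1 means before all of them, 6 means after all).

3

V5+: 18 e⁻, Z=23, Ti4+: 18 e⁻, Z=22, Sc3+: 18 e⁻, Z=21, La3+: 54 e⁻, Z=57, Cs+: 54 e⁻, Z=55, Te2-: 54 e⁻, Z=52. V5+ < Ti4+ (both 18 e⁻, Z=23>22); Ti4+ < Sc3+ (isoelectronic, higher Z=22 is smaller); Sc3+ < La3+ (same group, 2 shells fewer); La3+ < Cs+ (both 54 e⁻, Z=57>55); Cs+ < Te2- (isoelectronic, higher Z=55 is smaller).
The complete sequence is V5+ < Ti4+ < Sc3+ < La3+ < Cs+ < Te2-. Sc3+ sits at position 3.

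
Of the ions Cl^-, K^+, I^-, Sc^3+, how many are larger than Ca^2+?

3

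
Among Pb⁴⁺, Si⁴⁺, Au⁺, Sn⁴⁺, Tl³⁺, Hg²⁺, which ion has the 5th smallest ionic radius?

Hg²⁺

Electron counts and nuclear charges: Si⁴⁺: 10 e⁻, Z=14, Sn⁴⁺: 46 e⁻, Z=50, Pb⁴⁺: 78 e⁻, Z=82, Tl³⁺: 78 e⁻, Z=81, Hg²⁺: 78 e⁻, Z=80, Au⁺: 78 e⁻, Z=79. Si⁴⁺ < Sn⁴⁺ (same group, period 3 vs 5); Sn⁴⁺ < Pb⁴⁺ (same group, 1 shell fewer); Pb⁴⁺ < Tl³⁺ (isoelectronic, higher Z=82 is smaller); Tl³⁺ < Hg²⁺ (isoelectronic, higher Z=81 is smaller); Hg²⁺ < Au⁺ (isoelectronic, higher Z=80 is smaller).
Full ascending order: Si⁴⁺ < Sn⁴⁺ < Pb⁴⁺ < Tl³⁺ < Hg²⁺ < Au⁺. Counting from the smallest, position 5 is Hg²⁺.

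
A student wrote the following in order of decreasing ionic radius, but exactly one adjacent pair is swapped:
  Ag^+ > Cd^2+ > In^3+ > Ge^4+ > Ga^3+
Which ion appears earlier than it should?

Ge^4+

The pair Ge^4+, Ga^3+ is the wrong way round — both have 28 electrons but Z(Ge)=32 > Z(Ga)=31, so Ge^4+ should be the smaller of the two. All other adjacent pairs agree with periodic trends, so Ge^4+ is the misplaced ion.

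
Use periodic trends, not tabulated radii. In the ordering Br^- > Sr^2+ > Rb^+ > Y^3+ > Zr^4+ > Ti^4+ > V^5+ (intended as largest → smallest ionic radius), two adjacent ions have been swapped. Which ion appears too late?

Rb^+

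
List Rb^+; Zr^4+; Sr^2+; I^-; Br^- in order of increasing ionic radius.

Work out protons and electrons: Zr^4+ has 36 e⁻ (Z=40), Sr^2+ has 36 e⁻ (Z=38), Rb^+ has 36 e⁻ (Z=37), Br^- has 36 e⁻ (Z=35), I^- has 54 e⁻ (Z=53). Zr^4+ < Sr^2+ (both 36 e⁻, Z=40>38); Sr^2+ < Rb^+ (both 36 e⁻, Z=38>37); Rb^+ < Br^- (both 36 e⁻, Z=37>35); Br^- < I^- (same group, period 4 vs 5).

Zr^4+ < Sr^2+ < Rb^+ < Br^- < I^-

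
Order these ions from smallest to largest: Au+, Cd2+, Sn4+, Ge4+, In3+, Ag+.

Ge4+ < Sn4+ < In3+ < Cd2+ < Ag+ < Au+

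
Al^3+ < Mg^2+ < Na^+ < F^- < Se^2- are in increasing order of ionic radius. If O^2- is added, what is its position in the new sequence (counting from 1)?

5

First list Z and electron count for each: Al^3+: 10 e⁻, Z=13, Mg^2+: 10 e⁻, Z=12, Na^+: 10 e⁻, Z=11, F^-: 10 e⁻, Z=9, O^2-: 10 e⁻, Z=8, Se^2-: 36 e⁻, Z=34. Al^3+ < Mg^2+ (both 10 e⁻, Z=13>12); Mg^2+ < Na^+ (both 10 e⁻, Z=12>11); Na^+ < F^- (both 10 e⁻, Z=11>9); F^- < O^2- (both 10 e⁻, Z=9>8); O^2- < Se^2- (same group, period 2 vs 4).
Merged order: Al^3+ < Mg^2+ < Na^+ < F^- < O^2- < Se^2- — O^2- is number 5.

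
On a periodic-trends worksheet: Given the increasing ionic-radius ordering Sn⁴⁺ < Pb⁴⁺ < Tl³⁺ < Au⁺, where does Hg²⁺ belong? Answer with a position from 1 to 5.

4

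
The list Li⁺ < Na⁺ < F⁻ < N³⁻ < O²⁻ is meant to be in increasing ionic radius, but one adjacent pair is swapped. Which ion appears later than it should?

Compare adjacent ions: O²⁻ and N³⁻ share 10 electrons; the higher nuclear charge on O (Z=8) contracts it more, so O²⁻ < N³⁻ — yet in this increasing list N³⁻ sits before O²⁻. Nothing else is reversed, so O²⁻ should move one place to the left.

O²⁻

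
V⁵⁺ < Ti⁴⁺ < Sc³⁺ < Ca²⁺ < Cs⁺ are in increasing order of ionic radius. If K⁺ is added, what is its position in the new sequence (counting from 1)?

5

Work out protons and electrons: V⁵⁺ (Z=23, 18 e⁻), Ti⁴⁺ (Z=22, 18 e⁻), Sc³⁺ (Z=21, 18 e⁻), Ca²⁺ (Z=20, 18 e⁻), K⁺ (Z=19, 18 e⁻), Cs⁺ (Z=55, 54 e⁻). V⁵⁺ < Ti⁴⁺ (isoelectronic, higher Z=23 is smaller); Ti⁴⁺ < Sc³⁺ (both 18 e⁻, Z=22>21); Sc³⁺ < Ca²⁺ (isoelectronic, higher Z=21 is smaller); Ca²⁺ < K⁺ (isoelectronic, higher Z=20 is smaller); K⁺ < Cs⁺ (same group, period 4 vs 6).
Putting K⁺ in gives V⁵⁺ < Ti⁴⁺ < Sc³⁺ < Ca²⁺ < K⁺ < Cs⁺; it lands at slot 5.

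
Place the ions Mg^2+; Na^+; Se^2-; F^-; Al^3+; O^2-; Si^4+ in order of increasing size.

First list Z and electron count for each: Si^4+ (Z=14, 10 e⁻), Al^3+ (Z=13, 10 e⁻), Mg^2+ (Z=12, 10 e⁻), Na^+ (Z=11, 10 e⁻), F^- (Z=9, 10 e⁻), O^2- (Z=8, 10 e⁻), Se^2- (Z=34, 36 e⁻). Si^4+ < Al^3+ (both 10 e⁻, Z=14>13); Al^3+ < Mg^2+ (both 10 e⁻, Z=13>12); Mg^2+ < Na^+ (both 10 e⁻, Z=12>11); Na^+ < F^- (both 10 e⁻, Z=11>9); F^- < O^2- (both 10 e⁻, Z=9>8); O^2- < Se^2- (same group, 2 shells fewer).

Si^4+ < Al^3+ < Mg^2+ < Na^+ < F^- < O^2- < Se^2-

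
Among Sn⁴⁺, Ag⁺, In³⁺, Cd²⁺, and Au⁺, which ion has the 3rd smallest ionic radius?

Cd²⁺

Tabulating Z and e⁻: Sn⁴⁺ (Z=50, 46 e⁻), In³⁺ (Z=49, 46 e⁻), Cd²⁺ (Z=48, 46 e⁻), Ag⁺ (Z=47, 46 e⁻), Au⁺ (Z=79, 78 e⁻). Sn⁴⁺ < In³⁺ (both 46 e⁻, Z=50>49); In³⁺ < Cd²⁺ (both 46 e⁻, Z=49>48); Cd²⁺ < Ag⁺ (both 46 e⁻, Z=48>47); Ag⁺ < Au⁺ (same group, period 5 vs 6).
Ordering: Sn⁴⁺ < In³⁺ < Cd²⁺ < Ag⁺ < Au⁺. The 3rd smallest is Cd²⁺.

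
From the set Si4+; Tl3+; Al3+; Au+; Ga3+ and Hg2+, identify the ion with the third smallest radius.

Ga3+

Si4+: 10 e⁻, Z=14, Al3+: 10 e⁻, Z=13, Ga3+: 28 e⁻, Z=31, Tl3+: 78 e⁻, Z=81, Hg2+: 78 e⁻, Z=80, Au+: 78 e⁻, Z=79. Si4+ < Al3+ (isoelectronic, higher Z=14 is smaller); Al3+ < Ga3+ (same group, period 3 vs 4); Ga3+ < Tl3+ (same group, period 4 vs 6); Tl3+ < Hg2+ (both 78 e⁻, Z=81>80); Hg2+ < Au+ (isoelectronic, higher Z=80 is smaller).
So the order is Si4+ < Al3+ < Ga3+ < Tl3+ < Hg2+ < Au+; the 3rd-smallest ion is Ga3+.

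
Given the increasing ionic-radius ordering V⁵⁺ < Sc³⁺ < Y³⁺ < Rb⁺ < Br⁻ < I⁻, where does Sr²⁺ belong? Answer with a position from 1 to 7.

V⁵⁺ has 18 e⁻ (Z=23), Sc³⁺ has 18 e⁻ (Z=21), Y³⁺ has 36 e⁻ (Z=39), Sr²⁺ has 36 e⁻ (Z=38), Rb⁺ has 36 e⁻ (Z=37), Br⁻ has 36 e⁻ (Z=35), I⁻ has 54 e⁻ (Z=53). V⁵⁺ < Sc³⁺ (isoelectronic, higher Z=23 is smaller); Sc³⁺ < Y³⁺ (same group, period 4 vs 5); Y³⁺ < Sr²⁺ (isoelectronic, higher Z=39 is smaller); Sr²⁺ < Rb⁺ (both 36 e⁻, Z=38>37); Rb⁺ < Br⁻ (both 36 e⁻, Z=37>35); Br⁻ < I⁻ (same group, period 4 vs 5).
With Sr²⁺ included the full order is V⁵⁺ < Sc³⁺ < Y³⁺ < Sr²⁺ < Rb⁺ < Br⁻ < I⁻, so it takes position 4.

4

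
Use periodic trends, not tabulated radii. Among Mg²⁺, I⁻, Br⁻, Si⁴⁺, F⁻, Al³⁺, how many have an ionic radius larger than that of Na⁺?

3

Electron counts and nuclear charges: Si⁴⁺: 10 e⁻, Z=14, Al³⁺: 10 e⁻, Z=13, Mg²⁺: 10 e⁻, Z=12, Na⁺: 10 e⁻, Z=11, F⁻: 10 e⁻, Z=9, Br⁻: 36 e⁻, Z=35, I⁻: 54 e⁻, Z=53. Si⁴⁺ < Al³⁺ (isoelectronic, higher Z=14 is smaller); Al³⁺ < Mg²⁺ (isoelectronic, higher Z=13 is smaller); Mg²⁺ < Na⁺ (both 10 e⁻, Z=12>11); Na⁺ < F⁻ (isoelectronic, higher Z=11 is smaller); F⁻ < Br⁻ (same group, 2 shells fewer); Br⁻ < I⁻ (same group, period 4 vs 5).
Overall: Si⁴⁺ < Al³⁺ < Mg²⁺ < Na⁺ < F⁻ < Br⁻ < I⁻. Na⁺ has 3 below it and 3 above. That's 3.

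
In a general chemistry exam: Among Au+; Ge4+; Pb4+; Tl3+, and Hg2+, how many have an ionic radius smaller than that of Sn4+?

Electron counts and nuclear charges: Ge4+ has 28 e⁻ (Z=32), Sn4+ has 46 e⁻ (Z=50), Pb4+ has 78 e⁻ (Z=82), Tl3+ has 78 e⁻ (Z=81), Hg2+ has 78 e⁻ (Z=80), Au+ has 78 e⁻ (Z=79). Ge4+ < Sn4+ (same group, period 4 vs 5); Sn4+ < Pb4+ (same group, period 5 vs 6); Pb4+ < Tl3+ (both 78 e⁻, Z=82>81); Tl3+ < Hg2+ (both 78 e⁻, Z=81>80); Hg2+ < Au+ (both 78 e⁻, Z=80>79).
Ordering all of them (including Sn4+) by radius gives Ge4+ < Sn4+ < Pb4+ < Tl3+ < Hg2+ < Au+. That's 1.

1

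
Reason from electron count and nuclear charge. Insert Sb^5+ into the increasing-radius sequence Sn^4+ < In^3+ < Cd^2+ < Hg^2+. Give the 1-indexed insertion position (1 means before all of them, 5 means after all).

1

Electron counts and nuclear charges: Sb^5+ (Z=51, 46 e⁻), Sn^4+ (Z=50, 46 e⁻), In^3+ (Z=49, 46 e⁻), Cd^2+ (Z=48, 46 e⁻), Hg^2+ (Z=80, 78 e⁻). Sb^5+ < Sn^4+ (isoelectronic, higher Z=51 is smaller); Sn^4+ < In^3+ (both 46 e⁻, Z=50>49); In^3+ < Cd^2+ (both 46 e⁻, Z=49>48); Cd^2+ < Hg^2+ (same group, period 5 vs 6).
Merged order: Sb^5+ < Sn^4+ < In^3+ < Cd^2+ < Hg^2+ — Sb^5+ is number 1.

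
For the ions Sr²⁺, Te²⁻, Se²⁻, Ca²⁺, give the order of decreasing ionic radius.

Work out protons and electrons: Ca²⁺ has 18 e⁻ (Z=20), Sr²⁺ has 36 e⁻ (Z=38), Se²⁻ has 36 e⁻ (Z=34), Te²⁻ has 54 e⁻ (Z=52). Ca²⁺ < Sr²⁺ (same group, period 4 vs 5); Sr²⁺ < Se²⁻ (both 36 e⁻, Z=38>34); Se²⁻ < Te²⁻ (same group, period 4 vs 5).

Te²⁻ > Se²⁻ > Sr²⁺ > Ca²⁺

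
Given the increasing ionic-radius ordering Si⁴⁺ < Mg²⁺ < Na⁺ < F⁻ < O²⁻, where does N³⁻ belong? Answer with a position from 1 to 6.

6

Each ion has 10 electrons. The ranking follows nuclear charge in reverse — greater Z gives a smaller radius. Si⁴⁺ (Z=14), Mg²⁺ (Z=12), Na⁺ (Z=11), F⁻ (Z=9), O²⁻ (Z=8), N³⁻ (Z=7).
Putting N³⁻ in gives Si⁴⁺ < Mg²⁺ < Na⁺ < F⁻ < O²⁻ < N³⁻; it lands at slot 6.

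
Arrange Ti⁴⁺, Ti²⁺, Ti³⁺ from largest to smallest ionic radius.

Ti²⁺ > Ti³⁺ > Ti⁴⁺

These are all Ti ions. Removing more electrons (higher positive charge) pulls the remaining electrons in closer, so Ti⁴⁺ is smallest and Ti²⁺ is largest.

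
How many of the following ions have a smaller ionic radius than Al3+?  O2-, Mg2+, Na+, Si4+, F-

Each ion has 10 electrons. The ranking follows nuclear charge in reverse — greater Z gives a smaller radius. Si4+ (Z=14), Al3+ (Z=13), Mg2+ (Z=12), Na+ (Z=11), F- (Z=9), O2- (Z=8).
Overall: Si4+ < Al3+ < Mg2+ < Na+ < F- < O2-. Al3+ has 1 below it and 4 above. So 1 is smaller.

1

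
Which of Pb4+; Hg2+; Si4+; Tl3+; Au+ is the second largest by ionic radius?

Electron counts and nuclear charges: Si4+ (Z=14, 10 e⁻), Pb4+ (Z=82, 78 e⁻), Tl3+ (Z=81, 78 e⁻), Hg2+ (Z=80, 78 e⁻), Au+ (Z=79, 78 e⁻). Si4+ < Pb4+ (same group, 3 shells fewer); Pb4+ < Tl3+ (both 78 e⁻, Z=82>81); Tl3+ < Hg2+ (isoelectronic, higher Z=81 is smaller); Hg2+ < Au+ (both 78 e⁻, Z=80>79).
So the order is Si4+ < Pb4+ < Tl3+ < Hg2+ < Au+; the 2nd-largest ion is Hg2+.

Hg2+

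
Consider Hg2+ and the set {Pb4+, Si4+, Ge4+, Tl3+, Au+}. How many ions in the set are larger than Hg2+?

1

Electron counts and nuclear charges: Si4+ (Z=14, 10 e⁻), Ge4+ (Z=32, 28 e⁻), Pb4+ (Z=82, 78 e⁻), Tl3+ (Z=81, 78 e⁻), Hg2+ (Z=80, 78 e⁻), Au+ (Z=79, 78 e⁻). Si4+ < Ge4+ (same group, 1 shell fewer); Ge4+ < Pb4+ (same group, 2 shells fewer); Pb4+ < Tl3+ (isoelectronic, higher Z=82 is smaller); Tl3+ < Hg2+ (both 78 e⁻, Z=81>80); Hg2+ < Au+ (both 78 e⁻, Z=80>79).
Relative to Hg2+, the ions that are larger are Au+. That's 1.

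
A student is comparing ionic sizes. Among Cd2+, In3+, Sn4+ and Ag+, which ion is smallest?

Sn4+

Isoelectronic series (46 e⁻ each). Size is set by nuclear charge: more protons means a smaller ion. Sn4+ (Z=50), In3+ (Z=49), Cd2+ (Z=48), Ag+ (Z=47).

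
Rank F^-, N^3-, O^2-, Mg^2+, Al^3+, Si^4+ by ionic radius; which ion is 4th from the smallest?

Isoelectronic series (10 e⁻ each). Size is set by nuclear charge: more protons means a smaller ion. Si^4+ (Z=14), Al^3+ (Z=13), Mg^2+ (Z=12), F^- (Z=9), O^2- (Z=8), N^3- (Z=7).
So the order is Si^4+ < Al^3+ < Mg^2+ < F^- < O^2- < N^3-; the 4th-smallest ion is F^-.

F^-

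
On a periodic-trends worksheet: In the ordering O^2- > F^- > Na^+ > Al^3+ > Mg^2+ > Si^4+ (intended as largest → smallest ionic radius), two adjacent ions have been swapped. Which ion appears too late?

Mg^2+

Compare adjacent ions: both have 10 electrons but Z(Al)=13 > Z(Mg)=12, so Al^3+ should be the smaller of the two — yet in this decreasing list Al^3+ sits before Mg^2+. Nothing else is reversed, so Mg^2+ should move one place to the left.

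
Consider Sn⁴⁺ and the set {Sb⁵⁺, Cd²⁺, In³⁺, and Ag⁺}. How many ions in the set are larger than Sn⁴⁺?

3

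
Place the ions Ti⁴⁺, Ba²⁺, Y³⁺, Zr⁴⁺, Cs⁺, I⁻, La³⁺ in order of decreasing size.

I⁻ > Cs⁺ > Ba²⁺ > La³⁺ > Y³⁺ > Zr⁴⁺ > Ti⁴⁺

First list Z and electron count for each: Ti⁴⁺ (Z=22, 18 e⁻), Zr⁴⁺ (Z=40, 36 e⁻), Y³⁺ (Z=39, 36 e⁻), La³⁺ (Z=57, 54 e⁻), Ba²⁺ (Z=56, 54 e⁻), Cs⁺ (Z=55, 54 e⁻), I⁻ (Z=53, 54 e⁻). Ti⁴⁺ < Zr⁴⁺ (same group, 1 shell fewer); Zr⁴⁺ < Y³⁺ (isoelectronic, higher Z=40 is smaller); Y³⁺ < La³⁺ (same group, period 5 vs 6); La³⁺ < Ba²⁺ (both 54 e⁻, Z=57>56); Ba²⁺ < Cs⁺ (both 54 e⁻, Z=56>55); Cs⁺ < I⁻ (isoelectronic, higher Z=55 is smaller).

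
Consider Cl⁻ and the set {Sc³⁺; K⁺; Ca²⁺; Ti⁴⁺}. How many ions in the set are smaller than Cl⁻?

4

These species are isoelectronic with 18 electrons. The only difference is the number of protons: Ti⁴⁺ (Z=22), Sc³⁺ (Z=21), Ca²⁺ (Z=20), K⁺ (Z=19), Cl⁻ (Z=17). The strongest nuclear pull (Ti⁴⁺) gives the smallest ion.
Overall: Ti⁴⁺ < Sc³⁺ < Ca²⁺ < K⁺ < Cl⁻. Cl⁻ has 4 below it and 0 above. So 4 are smaller.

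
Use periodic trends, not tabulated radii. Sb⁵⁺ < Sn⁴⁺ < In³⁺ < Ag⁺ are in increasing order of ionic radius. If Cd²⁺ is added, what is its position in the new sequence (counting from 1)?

Isoelectronic series (46 e⁻ each). Size is set by nuclear charge: more protons means a smaller ion. Sb⁵⁺ (Z=51), Sn⁴⁺ (Z=50), In³⁺ (Z=49), Cd²⁺ (Z=48), Ag⁺ (Z=47).
With Cd²⁺ included the full order is Sb⁵⁺ < Sn⁴⁺ < In³⁺ < Cd²⁺ < Ag⁺, so it takes position 4.

4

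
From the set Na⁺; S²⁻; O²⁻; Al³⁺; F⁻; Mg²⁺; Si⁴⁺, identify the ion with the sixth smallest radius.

O²⁻

Work out protons and electrons: Si⁴⁺ (Z=14, 10 e⁻), Al³⁺ (Z=13, 10 e⁻), Mg²⁺ (Z=12, 10 e⁻), Na⁺ (Z=11, 10 e⁻), F⁻ (Z=9, 10 e⁻), O²⁻ (Z=8, 10 e⁻), S²⁻ (Z=16, 18 e⁻). Si⁴⁺ < Al³⁺ (both 10 e⁻, Z=14>13); Al³⁺ < Mg²⁺ (isoelectronic, higher Z=13 is smaller); Mg²⁺ < Na⁺ (both 10 e⁻, Z=12>11); Na⁺ < F⁻ (both 10 e⁻, Z=11>9); F⁻ < O²⁻ (isoelectronic, higher Z=9 is smaller); O²⁻ < S²⁻ (same group, 1 shell fewer).
Ordering: Si⁴⁺ < Al³⁺ < Mg²⁺ < Na⁺ < F⁻ < O²⁻ < S²⁻. The sixth smallest is O²⁻.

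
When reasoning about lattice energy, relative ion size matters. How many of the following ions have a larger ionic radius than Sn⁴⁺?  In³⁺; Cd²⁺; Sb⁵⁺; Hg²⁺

Tabulating Z and e⁻: Sb⁵⁺ has 46 e⁻ (Z=51), Sn⁴⁺ has 46 e⁻ (Z=50), In³⁺ has 46 e⁻ (Z=49), Cd²⁺ has 46 e⁻ (Z=48), Hg²⁺ has 78 e⁻ (Z=80). Sb⁵⁺ < Sn⁴⁺ (both 46 e⁻, Z=51>50); Sn⁴⁺ < In³⁺ (both 46 e⁻, Z=50>49); In³⁺ < Cd²⁺ (both 46 e⁻, Z=49>48); Cd²⁺ < Hg²⁺ (same group, period 5 vs 6).
Ordering all of them (including Sn⁴⁺) by radius gives Sb⁵⁺ < Sn⁴⁺ < In³⁺ < Cd²⁺ < Hg²⁺. So 3 are larger.

3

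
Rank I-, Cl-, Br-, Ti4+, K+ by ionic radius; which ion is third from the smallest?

Cl-

Electron counts and nuclear charges: Ti4+ (Z=22, 18 e⁻), K+ (Z=19, 18 e⁻), Cl- (Z=17, 18 e⁻), Br- (Z=35, 36 e⁻), I- (Z=53, 54 e⁻). Ti4+ < K+ (isoelectronic, higher Z=22 is smaller); K+ < Cl- (both 18 e⁻, Z=19>17); Cl- < Br- (same group, period 3 vs 4); Br- < I- (same group, 1 shell fewer).
Ordering: Ti4+ < K+ < Cl- < Br- < I-. The third smallest is Cl-.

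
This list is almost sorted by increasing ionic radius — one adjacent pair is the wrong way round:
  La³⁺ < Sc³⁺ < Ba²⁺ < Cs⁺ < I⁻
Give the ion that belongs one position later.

Compare adjacent ions: same group and charge — period 4 sits above period 6, so Sc³⁺ is smaller — yet in this increasing list La³⁺ sits before Sc³⁺. Nothing else is reversed, so La³⁺ should move one place to the right.

La³⁺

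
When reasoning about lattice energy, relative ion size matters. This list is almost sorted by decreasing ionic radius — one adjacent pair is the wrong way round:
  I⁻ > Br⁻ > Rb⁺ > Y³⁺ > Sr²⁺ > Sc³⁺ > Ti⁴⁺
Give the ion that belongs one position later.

Y³⁺

Compare adjacent ions: Y³⁺ and Sr²⁺ share 36 electrons; the higher nuclear charge on Y (Z=39) contracts it more, so Y³⁺ < Sr²⁺ — yet in this decreasing list Y³⁺ sits before Sr²⁺. Nothing else is reversed, so Y³⁺ should move one place to the right.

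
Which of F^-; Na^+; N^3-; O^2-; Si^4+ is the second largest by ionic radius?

O^2-

Isoelectronic series (10 e⁻ each). Size is set by nuclear charge: more protons means a smaller ion. Si^4+ (Z=14), Na^+ (Z=11), F^- (Z=9), O^2- (Z=8), N^3- (Z=7).
So the order is Si^4+ < Na^+ < F^- < O^2- < N^3-; the 2nd-largest ion is O^2-.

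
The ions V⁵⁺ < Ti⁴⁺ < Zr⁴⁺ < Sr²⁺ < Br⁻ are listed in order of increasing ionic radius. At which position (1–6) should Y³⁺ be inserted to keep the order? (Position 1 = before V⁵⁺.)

Work out protons and electrons: V⁵⁺: 18 e⁻, Z=23, Ti⁴⁺: 18 e⁻, Z=22, Zr⁴⁺: 36 e⁻, Z=40, Y³⁺: 36 e⁻, Z=39, Sr²⁺: 36 e⁻, Z=38, Br⁻: 36 e⁻, Z=35. V⁵⁺ < Ti⁴⁺ (both 18 e⁻, Z=23>22); Ti⁴⁺ < Zr⁴⁺ (same group, period 4 vs 5); Zr⁴⁺ < Y³⁺ (both 36 e⁻, Z=40>39); Y³⁺ < Sr²⁺ (both 36 e⁻, Z=39>38); Sr²⁺ < Br⁻ (isoelectronic, higher Z=38 is smaller).
Putting Y³⁺ in gives V⁵⁺ < Ti⁴⁺ < Zr⁴⁺ < Y³⁺ < Sr²⁺ < Br⁻; it lands at slot 4.

4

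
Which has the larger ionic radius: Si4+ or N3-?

All of these have 10 electrons (isoelectronic). With the same electron cloud, the ion with the most protons pulls it in tightest. Nuclear charges: Si4+ (Z=14), N3- (Z=7). Highest Z is smallest.

N3-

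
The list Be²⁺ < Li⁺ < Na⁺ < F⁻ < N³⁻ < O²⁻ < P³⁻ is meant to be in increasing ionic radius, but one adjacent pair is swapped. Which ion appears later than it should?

O²⁻

The pair N³⁻, O²⁻ is the wrong way round — O²⁻ and N³⁻ share 10 electrons; the higher nuclear charge on O (Z=8) contracts it more, so O²⁻ < N³⁻. All other adjacent pairs agree with periodic trends, so O²⁻ is the misplaced ion.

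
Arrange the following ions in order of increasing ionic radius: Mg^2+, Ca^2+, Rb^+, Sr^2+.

Mg^2+ < Ca^2+ < Sr^2+ < Rb^+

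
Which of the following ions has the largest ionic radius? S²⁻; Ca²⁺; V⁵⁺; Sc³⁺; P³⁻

P³⁻

Each ion has 18 electrons. The ranking follows nuclear charge in reverse — greater Z gives a smaller radius. V⁵⁺ (Z=23), Sc³⁺ (Z=21), Ca²⁺ (Z=20), S²⁻ (Z=16), P³⁻ (Z=15).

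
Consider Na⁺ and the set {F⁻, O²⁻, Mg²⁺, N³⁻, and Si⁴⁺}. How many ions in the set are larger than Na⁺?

These species are isoelectronic with 10 electrons. The only difference is the number of protons: Si⁴⁺ (Z=14), Mg²⁺ (Z=12), Na⁺ (Z=11), F⁻ (Z=9), O²⁻ (Z=8), N³⁻ (Z=7). The strongest nuclear pull (Si⁴⁺) gives the smallest ion.
Placing each against Na⁺: smaller — Si⁴⁺, Mg²⁺; larger — F⁻, O²⁻, N³⁻. That's 3.

3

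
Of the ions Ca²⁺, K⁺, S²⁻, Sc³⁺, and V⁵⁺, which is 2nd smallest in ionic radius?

Sc³⁺

Isoelectronic series (18 e⁻ each). Size is set by nuclear charge: more protons means a smaller ion. V⁵⁺ (Z=23), Sc³⁺ (Z=21), Ca²⁺ (Z=20), K⁺ (Z=19), S²⁻ (Z=16).
Full ascending order: V⁵⁺ < Sc³⁺ < Ca²⁺ < K⁺ < S²⁻. Counting from the smallest, position 2 is Sc³⁺.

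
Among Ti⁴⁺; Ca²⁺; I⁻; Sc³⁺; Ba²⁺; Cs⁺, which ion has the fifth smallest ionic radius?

Cs⁺

Work out protons and electrons: Ti⁴⁺ (Z=22, 18 e⁻), Sc³⁺ (Z=21, 18 e⁻), Ca²⁺ (Z=20, 18 e⁻), Ba²⁺ (Z=56, 54 e⁻), Cs⁺ (Z=55, 54 e⁻), I⁻ (Z=53, 54 e⁻). Ti⁴⁺ < Sc³⁺ (both 18 e⁻, Z=22>21); Sc³⁺ < Ca²⁺ (isoelectronic, higher Z=21 is smaller); Ca²⁺ < Ba²⁺ (same group, 2 shells fewer); Ba²⁺ < Cs⁺ (both 54 e⁻, Z=56>55); Cs⁺ < I⁻ (both 54 e⁻, Z=55>53).
Full ascending order: Ti⁴⁺ < Sc³⁺ < Ca²⁺ < Ba²⁺ < Cs⁺ < I⁻. Counting from the smallest, position 5 is Cs⁺.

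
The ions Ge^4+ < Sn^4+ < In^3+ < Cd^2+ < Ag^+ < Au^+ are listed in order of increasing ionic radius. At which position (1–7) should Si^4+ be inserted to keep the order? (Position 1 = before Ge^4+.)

1

Tabulating Z and e⁻: Si^4+ (Z=14, 10 e⁻), Ge^4+ (Z=32, 28 e⁻), Sn^4+ (Z=50, 46 e⁻), In^3+ (Z=49, 46 e⁻), Cd^2+ (Z=48, 46 e⁻), Ag^+ (Z=47, 46 e⁻), Au^+ (Z=79, 78 e⁻). Si^4+ < Ge^4+ (same group, 1 shell fewer); Ge^4+ < Sn^4+ (same group, period 4 vs 5); Sn^4+ < In^3+ (isoelectronic, higher Z=50 is smaller); In^3+ < Cd^2+ (isoelectronic, higher Z=49 is smaller); Cd^2+ < Ag^+ (both 46 e⁻, Z=48>47); Ag^+ < Au^+ (same group, 1 shell fewer).
The complete sequence is Si^4+ < Ge^4+ < Sn^4+ < In^3+ < Cd^2+ < Ag^+ < Au^+. Si^4+ sits at position 1.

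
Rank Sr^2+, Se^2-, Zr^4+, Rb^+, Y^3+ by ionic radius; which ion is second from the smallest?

Y^3+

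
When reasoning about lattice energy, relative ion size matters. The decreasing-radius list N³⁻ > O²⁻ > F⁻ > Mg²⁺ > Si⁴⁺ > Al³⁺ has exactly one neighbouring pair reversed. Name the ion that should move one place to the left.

Al³⁺

Check each adjacent pair. Si⁴⁺ and Al³⁺ are reversed: Si⁴⁺ and Al³⁺ share 10 electrons; the higher nuclear charge on Si (Z=14) contracts it more, so Si⁴⁺ < Al³⁺. No other neighbouring pair contradicts the periodic trends, so Al³⁺ is the ion listed too late.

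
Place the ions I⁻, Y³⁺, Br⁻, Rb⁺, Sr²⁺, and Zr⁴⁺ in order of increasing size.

Zr⁴⁺ < Y³⁺ < Sr²⁺ < Rb⁺ < Br⁻ < I⁻

First list Z and electron count for each: Zr⁴⁺: 36 e⁻, Z=40, Y³⁺: 36 e⁻, Z=39, Sr²⁺: 36 e⁻, Z=38, Rb⁺: 36 e⁻, Z=37, Br⁻: 36 e⁻, Z=35, I⁻: 54 e⁻, Z=53. Zr⁴⁺ < Y³⁺ (both 36 e⁻, Z=40>39); Y³⁺ < Sr²⁺ (both 36 e⁻, Z=39>38); Sr²⁺ < Rb⁺ (isoelectronic, higher Z=38 is smaller); Rb⁺ < Br⁻ (isoelectronic, higher Z=37 is smaller); Br⁻ < I⁻ (same group, 1 shell fewer).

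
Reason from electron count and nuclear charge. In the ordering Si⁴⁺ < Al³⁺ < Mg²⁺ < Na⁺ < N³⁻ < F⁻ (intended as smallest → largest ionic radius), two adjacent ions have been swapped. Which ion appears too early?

Scanning neighbour by neighbour, only N³⁻/F⁻ violates a trend: both have 10 electrons but Z(F)=9 > Z(N)=7, so F⁻ should be the smaller of the two. That makes N³⁻ the one sitting a position early relative to where it belongs.

N³⁻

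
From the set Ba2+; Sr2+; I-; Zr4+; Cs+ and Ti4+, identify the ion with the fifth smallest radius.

Tabulating Z and e⁻: Ti4+: 18 e⁻, Z=22, Zr4+: 36 e⁻, Z=40, Sr2+: 36 e⁻, Z=38, Ba2+: 54 e⁻, Z=56, Cs+: 54 e⁻, Z=55, I-: 54 e⁻, Z=53. Ti4+ < Zr4+ (same group, 1 shell fewer); Zr4+ < Sr2+ (both 36 e⁻, Z=40>38); Sr2+ < Ba2+ (same group, 1 shell fewer); Ba2+ < Cs+ (both 54 e⁻, Z=56>55); Cs+ < I- (isoelectronic, higher Z=55 is smaller).
That gives Ti4+ < Zr4+ < Sr2+ < Ba2+ < Cs+ < I-. From the smallest end, number 5 is Cs+.

Cs+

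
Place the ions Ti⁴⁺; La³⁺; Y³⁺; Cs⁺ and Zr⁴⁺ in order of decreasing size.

Ti⁴⁺ (Z=22, 18 e⁻), Zr⁴⁺ (Z=40, 36 e⁻), Y³⁺ (Z=39, 36 e⁻), La³⁺ (Z=57, 54 e⁻), Cs⁺ (Z=55, 54 e⁻). Ti⁴⁺ < Zr⁴⁺ (same group, period 4 vs 5); Zr⁴⁺ < Y³⁺ (isoelectronic, higher Z=40 is smaller); Y³⁺ < La³⁺ (same group, period 5 vs 6); La³⁺ < Cs⁺ (both 54 e⁻, Z=57>55).

Cs⁺ > La³⁺ > Y³⁺ > Zr⁴⁺ > Ti⁴⁺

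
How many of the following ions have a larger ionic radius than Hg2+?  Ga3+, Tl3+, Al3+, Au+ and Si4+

Work out protons and electrons: Si4+ has 10 e⁻ (Z=14), Al3+ has 10 e⁻ (Z=13), Ga3+ has 28 e⁻ (Z=31), Tl3+ has 78 e⁻ (Z=81), Hg2+ has 78 e⁻ (Z=80), Au+ has 78 e⁻ (Z=79). Si4+ < Al3+ (both 10 e⁻, Z=14>13); Al3+ < Ga3+ (same group, 1 shell fewer); Ga3+ < Tl3+ (same group, 2 shells fewer); Tl3+ < Hg2+ (isoelectronic, higher Z=81 is smaller); Hg2+ < Au+ (isoelectronic, higher Z=80 is smaller).
Ordering all of them (including Hg2+) by radius gives Si4+ < Al3+ < Ga3+ < Tl3+ < Hg2+ < Au+. That's 1.

1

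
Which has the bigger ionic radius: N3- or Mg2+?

N3-

These species are isoelectronic with 10 electrons. The only difference is the number of protons: Mg2+ (Z=12), N3- (Z=7). The strongest nuclear pull (Mg2+) gives the smallest ion.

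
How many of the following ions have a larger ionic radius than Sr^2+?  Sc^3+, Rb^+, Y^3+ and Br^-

Work out protons and electrons: Sc^3+ (Z=21, 18 e⁻), Y^3+ (Z=39, 36 e⁻), Sr^2+ (Z=38, 36 e⁻), Rb^+ (Z=37, 36 e⁻), Br^- (Z=35, 36 e⁻). Sc^3+ < Y^3+ (same group, 1 shell fewer); Y^3+ < Sr^2+ (isoelectronic, higher Z=39 is smaller); Sr^2+ < Rb^+ (both 36 e⁻, Z=38>37); Rb^+ < Br^- (both 36 e⁻, Z=37>35).
Placing each against Sr^2+: smaller — Sc^3+, Y^3+; larger — Rb^+, Br^-. Count: 2.

2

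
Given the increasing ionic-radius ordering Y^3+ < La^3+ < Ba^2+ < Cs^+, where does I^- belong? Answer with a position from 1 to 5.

Y^3+ (Z=39, 36 e⁻), La^3+ (Z=57, 54 e⁻), Ba^2+ (Z=56, 54 e⁻), Cs^+ (Z=55, 54 e⁻), I^- (Z=53, 54 e⁻). Y^3+ < La^3+ (same group, period 5 vs 6); La^3+ < Ba^2+ (isoelectronic, higher Z=57 is smaller); Ba^2+ < Cs^+ (isoelectronic, higher Z=56 is smaller); Cs^+ < I^- (both 54 e⁻, Z=55>53).
Putting I^- in gives Y^3+ < La^3+ < Ba^2+ < Cs^+ < I^-; it lands at slot 5.

5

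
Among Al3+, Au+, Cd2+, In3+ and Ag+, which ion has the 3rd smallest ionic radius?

Tabulating Z and e⁻: Al3+: 10 e⁻, Z=13, In3+: 46 e⁻, Z=49, Cd2+: 46 e⁻, Z=48, Ag+: 46 e⁻, Z=47, Au+: 78 e⁻, Z=79. Al3+ < In3+ (same group, period 3 vs 5); In3+ < Cd2+ (both 46 e⁻, Z=49>48); Cd2+ < Ag+ (both 46 e⁻, Z=48>47); Ag+ < Au+ (same group, period 5 vs 6).
That gives Al3+ < In3+ < Cd2+ < Ag+ < Au+. From the smallest end, number 3 is Cd2+.

Cd2+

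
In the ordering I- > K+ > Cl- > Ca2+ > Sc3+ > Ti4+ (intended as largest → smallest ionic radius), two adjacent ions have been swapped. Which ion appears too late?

Cl-

Scanning neighbour by neighbour, only K+/Cl- violates a trend: both have 18 electrons but Z(K)=19 > Z(Cl)=17, so K+ should be the smaller of the two. That makes Cl- the one sitting a position late relative to where it belongs.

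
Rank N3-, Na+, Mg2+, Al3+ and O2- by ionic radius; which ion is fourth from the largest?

All of these have 10 electrons (isoelectronic). With the same electron cloud, the ion with the most protons pulls it in tightest. Nuclear charges: Al3+ (Z=13), Mg2+ (Z=12), Na+ (Z=11), O2- (Z=8), N3- (Z=7). Highest Z is smallest.
That gives Al3+ < Mg2+ < Na+ < O2- < N3-. From the largest end, number 4 is Mg2+.

Mg2+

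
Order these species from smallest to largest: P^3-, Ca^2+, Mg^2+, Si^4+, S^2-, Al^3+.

Si^4+ < Al^3+ < Mg^2+ < Ca^2+ < S^2- < P^3-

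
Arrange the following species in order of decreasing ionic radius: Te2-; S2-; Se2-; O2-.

All are in the same group with charge -2. Radius grows down the group as n (the outermost shell) increases.

Te2- > Se2- > S2- > O2-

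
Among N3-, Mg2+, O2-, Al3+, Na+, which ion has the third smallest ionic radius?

Na+

Each ion has 10 electrons. The ranking follows nuclear charge in reverse — greater Z gives a smaller radius. Al3+ (Z=13), Mg2+ (Z=12), Na+ (Z=11), O2- (Z=8), N3- (Z=7).
Full ascending order: Al3+ < Mg2+ < Na+ < O2- < N3-. Counting from the smallest, position 3 is Na+.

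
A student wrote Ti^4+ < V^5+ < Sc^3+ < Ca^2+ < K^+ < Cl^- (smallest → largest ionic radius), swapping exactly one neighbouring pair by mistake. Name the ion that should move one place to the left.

Scanning neighbour by neighbour, only Ti^4+/V^5+ violates a trend: they are isoelectronic (18 e⁻) and V has more protons than Ti (23 vs 22), making V^5+ smaller. That makes V^5+ the one sitting a position late relative to where it belongs.

V^5+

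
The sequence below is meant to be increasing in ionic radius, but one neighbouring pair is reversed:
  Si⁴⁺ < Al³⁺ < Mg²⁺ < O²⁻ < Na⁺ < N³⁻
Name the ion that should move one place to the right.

Compare adjacent ions: Na⁺ and O²⁻ share 10 electrons; the higher nuclear charge on Na (Z=11) contracts it more, so Na⁺ < O²⁻ — yet in this increasing list O²⁻ sits before Na⁺. Nothing else is reversed, so O²⁻ should move one place to the right.

O²⁻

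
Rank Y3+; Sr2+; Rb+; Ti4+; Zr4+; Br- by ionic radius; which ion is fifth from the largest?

Electron counts and nuclear charges: Ti4+ (Z=22, 18 e⁻), Zr4+ (Z=40, 36 e⁻), Y3+ (Z=39, 36 e⁻), Sr2+ (Z=38, 36 e⁻), Rb+ (Z=37, 36 e⁻), Br- (Z=35, 36 e⁻). Ti4+ < Zr4+ (same group, 1 shell fewer); Zr4+ < Y3+ (both 36 e⁻, Z=40>39); Y3+ < Sr2+ (both 36 e⁻, Z=39>38); Sr2+ < Rb+ (isoelectronic, higher Z=38 is smaller); Rb+ < Br- (both 36 e⁻, Z=37>35).
Full ascending order: Ti4+ < Zr4+ < Y3+ < Sr2+ < Rb+ < Br-. Counting from the largest, position 5 is Zr4+.

Zr4+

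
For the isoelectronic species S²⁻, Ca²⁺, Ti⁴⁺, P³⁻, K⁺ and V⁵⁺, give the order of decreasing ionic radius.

P³⁻ > S²⁻ > K⁺ > Ca²⁺ > Ti⁴⁺ > V⁵⁺

Isoelectronic series (18 e⁻ each). Size is set by nuclear charge: more protons means a smaller ion. V⁵⁺ (Z=23), Ti⁴⁺ (Z=22), Ca²⁺ (Z=20), K⁺ (Z=19), S²⁻ (Z=16), P³⁻ (Z=15).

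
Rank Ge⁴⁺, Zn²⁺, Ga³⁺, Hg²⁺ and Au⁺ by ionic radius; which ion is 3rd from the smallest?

Zn²⁺

First list Z and electron count for each: Ge⁴⁺: 28 e⁻, Z=32, Ga³⁺: 28 e⁻, Z=31, Zn²⁺: 28 e⁻, Z=30, Hg²⁺: 78 e⁻, Z=80, Au⁺: 78 e⁻, Z=79. Ge⁴⁺ < Ga³⁺ (isoelectronic, higher Z=32 is smaller); Ga³⁺ < Zn²⁺ (both 28 e⁻, Z=31>30); Zn²⁺ < Hg²⁺ (same group, period 4 vs 6); Hg²⁺ < Au⁺ (isoelectronic, higher Z=80 is smaller).
Ordering: Ge⁴⁺ < Ga³⁺ < Zn²⁺ < Hg²⁺ < Au⁺. The 3rd smallest is Zn²⁺.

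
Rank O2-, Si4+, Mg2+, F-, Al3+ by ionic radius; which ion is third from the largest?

Mg2+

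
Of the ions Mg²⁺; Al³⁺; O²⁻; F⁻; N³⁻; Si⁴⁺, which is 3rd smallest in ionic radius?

These species are isoelectronic with 10 electrons. The only difference is the number of protons: Si⁴⁺ (Z=14), Al³⁺ (Z=13), Mg²⁺ (Z=12), F⁻ (Z=9), O²⁻ (Z=8), N³⁻ (Z=7). The strongest nuclear pull (Si⁴⁺) gives the smallest ion.
That gives Si⁴⁺ < Al³⁺ < Mg²⁺ < F⁻ < O²⁻ < N³⁻. From the smallest end, number 3 is Mg²⁺.

Mg²⁺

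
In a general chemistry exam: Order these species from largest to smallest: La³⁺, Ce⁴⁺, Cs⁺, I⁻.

Each ion has 54 electrons. The ranking follows nuclear charge in reverse — greater Z gives a smaller radius. Ce⁴⁺ (Z=58), La³⁺ (Z=57), Cs⁺ (Z=55), I⁻ (Z=53).

I⁻ > Cs⁺ > La³⁺ > Ce⁴⁺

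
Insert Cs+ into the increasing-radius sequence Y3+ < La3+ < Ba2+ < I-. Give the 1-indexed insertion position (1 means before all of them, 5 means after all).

Y3+ has 36 e⁻ (Z=39), La3+ has 54 e⁻ (Z=57), Ba2+ has 54 e⁻ (Z=56), Cs+ has 54 e⁻ (Z=55), I- has 54 e⁻ (Z=53). Y3+ < La3+ (same group, period 5 vs 6); La3+ < Ba2+ (isoelectronic, higher Z=57 is smaller); Ba2+ < Cs+ (both 54 e⁻, Z=56>55); Cs+ < I- (both 54 e⁻, Z=55>53).
With Cs+ included the full order is Y3+ < La3+ < Ba2+ < Cs+ < I-, so it takes position 4.

4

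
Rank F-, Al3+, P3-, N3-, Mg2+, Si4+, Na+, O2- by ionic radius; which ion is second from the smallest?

Electron counts and nuclear charges: Si4+: 10 e⁻, Z=14, Al3+: 10 e⁻, Z=13, Mg2+: 10 e⁻, Z=12, Na+: 10 e⁻, Z=11, F-: 10 e⁻, Z=9, O2-: 10 e⁻, Z=8, N3-: 10 e⁻, Z=7, P3-: 18 e⁻, Z=15. Si4+ < Al3+ (isoelectronic, higher Z=14 is smaller); Al3+ < Mg2+ (both 10 e⁻, Z=13>12); Mg2+ < Na+ (both 10 e⁻, Z=12>11); Na+ < F- (isoelectronic, higher Z=11 is smaller); F- < O2- (isoelectronic, higher Z=9 is smaller); O2- < N3- (isoelectronic, higher Z=8 is smaller); N3- < P3- (same group, 1 shell fewer).
So the order is Si4+ < Al3+ < Mg2+ < Na+ < F- < O2- < N3- < P3-; the 2nd-smallest ion is Al3+.

Al3+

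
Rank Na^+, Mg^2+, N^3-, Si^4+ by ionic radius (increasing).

Si^4+ < Mg^2+ < Na^+ < N^3-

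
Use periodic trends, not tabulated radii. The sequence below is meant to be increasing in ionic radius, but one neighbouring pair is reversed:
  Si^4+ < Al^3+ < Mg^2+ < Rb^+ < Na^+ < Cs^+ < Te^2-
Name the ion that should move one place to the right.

Rb^+

The pair Rb^+, Na^+ is the wrong way round — Na^+ and Rb^+ are in one column with the same charge; the lighter period-3 ion has 2 fewer shells and is smaller. All other adjacent pairs agree with periodic trends, so Rb^+ is the misplaced ion.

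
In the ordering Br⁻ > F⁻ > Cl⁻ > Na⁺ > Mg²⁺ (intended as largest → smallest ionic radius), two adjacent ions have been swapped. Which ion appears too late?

Scanning neighbour by neighbour, only F⁻/Cl⁻ violates a trend: F⁻ and Cl⁻ are in one column with the same charge; the lighter period-2 ion has one fewer shell and is smaller. That makes Cl⁻ the one sitting a position late relative to where it belongs.

Cl⁻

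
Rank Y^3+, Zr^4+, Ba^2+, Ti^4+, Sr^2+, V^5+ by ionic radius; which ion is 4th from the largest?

Zr^4+

V^5+ has 18 e⁻ (Z=23), Ti^4+ has 18 e⁻ (Z=22), Zr^4+ has 36 e⁻ (Z=40), Y^3+ has 36 e⁻ (Z=39), Sr^2+ has 36 e⁻ (Z=38), Ba^2+ has 54 e⁻ (Z=56). V^5+ < Ti^4+ (isoelectronic, higher Z=23 is smaller); Ti^4+ < Zr^4+ (same group, period 4 vs 5); Zr^4+ < Y^3+ (isoelectronic, higher Z=40 is smaller); Y^3+ < Sr^2+ (both 36 e⁻, Z=39>38); Sr^2+ < Ba^2+ (same group, 1 shell fewer).
That gives V^5+ < Ti^4+ < Zr^4+ < Y^3+ < Sr^2+ < Ba^2+. From the largest end, number 4 is Zr^4+.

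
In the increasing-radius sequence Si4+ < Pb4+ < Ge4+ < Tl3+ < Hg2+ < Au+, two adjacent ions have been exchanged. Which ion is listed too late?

Ge4+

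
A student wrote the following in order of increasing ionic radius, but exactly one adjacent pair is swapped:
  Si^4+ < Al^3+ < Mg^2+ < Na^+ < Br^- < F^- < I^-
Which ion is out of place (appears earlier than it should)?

Br^-

Check each adjacent pair. Br^- and F^- are reversed: same group and charge — period 2 sits above period 4, so F^- is smaller. No other neighbouring pair contradicts the periodic trends, so Br^- is the ion listed too early.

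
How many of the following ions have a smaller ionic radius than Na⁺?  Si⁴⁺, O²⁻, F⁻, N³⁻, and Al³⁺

These species are isoelectronic with 10 electrons. The only difference is the number of protons: Si⁴⁺ (Z=14), Al³⁺ (Z=13), Na⁺ (Z=11), F⁻ (Z=9), O²⁻ (Z=8), N³⁻ (Z=7). The strongest nuclear pull (Si⁴⁺) gives the smallest ion.
Ordering all of them (including Na⁺) by radius gives Si⁴⁺ < Al³⁺ < Na⁺ < F⁻ < O²⁻ < N³⁻. Count: 2.

2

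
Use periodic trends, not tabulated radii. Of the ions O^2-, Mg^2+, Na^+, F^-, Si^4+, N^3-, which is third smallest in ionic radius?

Isoelectronic series (10 e⁻ each). Size is set by nuclear charge: more protons means a smaller ion. Si^4+ (Z=14), Mg^2+ (Z=12), Na^+ (Z=11), F^- (Z=9), O^2- (Z=8), N^3- (Z=7).
So the order is Si^4+ < Mg^2+ < Na^+ < F^- < O^2- < N^3-; the 3rd-smallest ion is Na^+.

Na^+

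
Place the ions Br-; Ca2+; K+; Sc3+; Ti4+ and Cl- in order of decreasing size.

Work out protons and electrons: Ti4+ has 18 e⁻ (Z=22), Sc3+ has 18 e⁻ (Z=21), Ca2+ has 18 e⁻ (Z=20), K+ has 18 e⁻ (Z=19), Cl- has 18 e⁻ (Z=17), Br- has 36 e⁻ (Z=35). Ti4+ < Sc3+ (both 18 e⁻, Z=22>21); Sc3+ < Ca2+ (isoelectronic, higher Z=21 is smaller); Ca2+ < K+ (isoelectronic, higher Z=20 is smaller); K+ < Cl- (isoelectronic, higher Z=19 is smaller); Cl- < Br- (same group, period 3 vs 4).

Br- > Cl- > K+ > Ca2+ > Sc3+ > Ti4+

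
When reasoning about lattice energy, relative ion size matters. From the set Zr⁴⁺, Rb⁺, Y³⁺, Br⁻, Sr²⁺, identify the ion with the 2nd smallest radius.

Y³⁺

All of these have 36 electrons (isoelectronic). With the same electron cloud, the ion with the most protons pulls it in tightest. Nuclear charges: Zr⁴⁺ (Z=40), Y³⁺ (Z=39), Sr²⁺ (Z=38), Rb⁺ (Z=37), Br⁻ (Z=35). Highest Z is smallest.
Ordering: Zr⁴⁺ < Y³⁺ < Sr²⁺ < Rb⁺ < Br⁻. The 2nd smallest is Y³⁺.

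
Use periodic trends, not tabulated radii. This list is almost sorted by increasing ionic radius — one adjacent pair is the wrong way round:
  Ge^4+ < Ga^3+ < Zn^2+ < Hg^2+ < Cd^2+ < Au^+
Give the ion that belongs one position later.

The pair Hg^2+, Cd^2+ is the wrong way round — Cd^2+ and Hg^2+ are in one column with the same charge; the lighter period-5 ion has one fewer shell and is smaller. All other adjacent pairs agree with periodic trends, so Hg^2+ is the misplaced ion.

Hg^2+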